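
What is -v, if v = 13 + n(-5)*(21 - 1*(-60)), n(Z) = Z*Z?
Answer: -2038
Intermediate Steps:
n(Z) = Z²
v = 2038 (v = 13 + (-5)²*(21 - 1*(-60)) = 13 + 25*(21 + 60) = 13 + 25*81 = 13 + 2025 = 2038)
-v = -1*2038 = -2038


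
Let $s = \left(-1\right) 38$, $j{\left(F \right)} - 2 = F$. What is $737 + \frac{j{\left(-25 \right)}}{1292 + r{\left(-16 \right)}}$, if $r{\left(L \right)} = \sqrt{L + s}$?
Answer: $\frac{615128825}{834659} + \frac{69 i \sqrt{6}}{1669318} \approx 736.98 + 0.00010125 i$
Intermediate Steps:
$j{\left(F \right)} = 2 + F$
$s = -38$
$r{\left(L \right)} = \sqrt{-38 + L}$ ($r{\left(L \right)} = \sqrt{L - 38} = \sqrt{-38 + L}$)
$737 + \frac{j{\left(-25 \right)}}{1292 + r{\left(-16 \right)}} = 737 + \frac{2 - 25}{1292 + \sqrt{-38 - 16}} = 737 - \frac{23}{1292 + \sqrt{-54}} = 737 - \frac{23}{1292 + 3 i \sqrt{6}}$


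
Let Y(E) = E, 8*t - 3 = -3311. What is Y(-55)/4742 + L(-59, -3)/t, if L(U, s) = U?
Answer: 514071/3921634 ≈ 0.13109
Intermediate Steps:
t = -827/2 (t = 3/8 + (⅛)*(-3311) = 3/8 - 3311/8 = -827/2 ≈ -413.50)
Y(-55)/4742 + L(-59, -3)/t = -55/4742 - 59/(-827/2) = -55*1/4742 - 59*(-2/827) = -55/4742 + 118/827 = 514071/3921634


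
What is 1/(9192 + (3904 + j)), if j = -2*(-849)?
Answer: 1/14794 ≈ 6.7595e-5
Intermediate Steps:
j = 1698
1/(9192 + (3904 + j)) = 1/(9192 + (3904 + 1698)) = 1/(9192 + 5602) = 1/14794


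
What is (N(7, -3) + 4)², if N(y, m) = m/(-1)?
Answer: 49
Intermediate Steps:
N(y, m) = -m (N(y, m) = m*(-1) = -m)
(N(7, -3) + 4)² = (-1*(-3) + 4)² = (3 + 4)² = 7² = 49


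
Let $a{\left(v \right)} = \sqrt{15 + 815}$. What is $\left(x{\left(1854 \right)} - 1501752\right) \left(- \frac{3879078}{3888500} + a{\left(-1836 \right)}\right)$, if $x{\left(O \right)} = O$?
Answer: $\frac{207793619073}{138875} - 1499898 \sqrt{830} \approx -4.1715 \cdot 10^{7}$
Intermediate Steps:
$a{\left(v \right)} = \sqrt{830}$
$\left(x{\left(1854 \right)} - 1501752\right) \left(- \frac{3879078}{3888500} + a{\left(-1836 \right)}\right) = \left(1854 - 1501752\right) \left(- \frac{3879078}{3888500} + \sqrt{830}\right) = - 1499898 \left(\left(-3879078\right) \frac{1}{3888500} + \sqrt{830}\right) = - 1499898 \left(- \frac{277077}{277750} + \sqrt{830}\right) = \frac{207793619073}{138875} - 1499898 \sqrt{830}$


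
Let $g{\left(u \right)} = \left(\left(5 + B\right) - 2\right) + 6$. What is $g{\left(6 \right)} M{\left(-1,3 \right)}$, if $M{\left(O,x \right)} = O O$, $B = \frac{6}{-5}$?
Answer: $\frac{39}{5} \approx 7.8$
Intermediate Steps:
$B = - \frac{6}{5}$ ($B = 6 \left(- \frac{1}{5}\right) = - \frac{6}{5} \approx -1.2$)
$M{\left(O,x \right)} = O^{2}$
$g{\left(u \right)} = \frac{39}{5}$ ($g{\left(u \right)} = \left(\left(5 - \frac{6}{5}\right) - 2\right) + 6 = \left(\frac{19}{5} - 2\right) + 6 = \frac{9}{5} + 6 = \frac{39}{5}$)
$g{\left(6 \right)} M{\left(-1,3 \right)} = \frac{39 \left(-1\right)^{2}}{5} = \frac{39}{5} \cdot 1 = \frac{39}{5}$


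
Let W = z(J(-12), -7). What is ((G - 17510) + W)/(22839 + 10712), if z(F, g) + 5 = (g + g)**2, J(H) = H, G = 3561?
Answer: -13758/33551 ≈ -0.41006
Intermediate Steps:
z(F, g) = -5 + 4*g**2 (z(F, g) = -5 + (g + g)**2 = -5 + (2*g)**2 = -5 + 4*g**2)
W = 191 (W = -5 + 4*(-7)**2 = -5 + 4*49 = -5 + 196 = 191)
((G - 17510) + W)/(22839 + 10712) = ((3561 - 17510) + 191)/(22839 + 10712) = (-13949 + 191)/33551 = -13758*1/33551 = -13758/33551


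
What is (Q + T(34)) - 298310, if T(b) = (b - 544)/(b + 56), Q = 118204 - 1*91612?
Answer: -815171/3 ≈ -2.7172e+5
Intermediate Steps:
Q = 26592 (Q = 118204 - 91612 = 26592)
T(b) = (-544 + b)/(56 + b)
(Q + T(34)) - 298310 = (26592 + (-544 + 34)/(56 + 34)) - 298310 = (26592 - 510/90) - 298310 = (26592 + (1/90)*(-510)) - 298310 = (26592 - 17/3) - 298310 = 79759/3 - 298310 = -815171/3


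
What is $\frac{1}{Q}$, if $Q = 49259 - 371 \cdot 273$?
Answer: $- \frac{1}{52024} \approx -1.9222 \cdot 10^{-5}$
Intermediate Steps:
$Q = -52024$ ($Q = 49259 - 101283 = -52024$)
$\frac{1}{Q} = \frac{1}{-52024} = - \frac{1}{52024}$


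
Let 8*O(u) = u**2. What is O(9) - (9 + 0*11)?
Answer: 9/8 ≈ 1.1250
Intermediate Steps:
O(u) = u**2/8
O(9) - (9 + 0*11) = (1/8)*9**2 - (9 + 0*11) = (1/8)*81 - (9 + 0) = 81/8 - 1*9 = 81/8 - 9 = 9/8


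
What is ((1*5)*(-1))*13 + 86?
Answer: 21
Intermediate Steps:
((1*5)*(-1))*13 + 86 = (5*(-1))*13 + 86 = -5*13 + 86 = -65 + 86 = 21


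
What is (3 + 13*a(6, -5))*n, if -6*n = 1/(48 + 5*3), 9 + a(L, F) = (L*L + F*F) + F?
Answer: -307/189 ≈ -1.6243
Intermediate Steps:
a(L, F) = -9 + F + F² + L² (a(L, F) = -9 + ((L*L + F*F) + F) = -9 + ((L² + F²) + F) = -9 + ((F² + L²) + F) = -9 + (F + F² + L²) = -9 + F + F² + L²)
n = -1/378 (n = -1/(6*(48 + 5*3)) = -1/(6*(48 + 15)) = -⅙/63 = -⅙*1/63 = -1/378 ≈ -0.0026455)
(3 + 13*a(6, -5))*n = (3 + 13*(-9 - 5 + (-5)² + 6²))*(-1/378) = (3 + 13*(-9 - 5 + 25 + 36))*(-1/378) = (3 + 13*47)*(-1/378) = (3 + 611)*(-1/378) = 614*(-1/378) = -307/189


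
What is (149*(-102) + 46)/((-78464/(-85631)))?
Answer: -81092557/4904 ≈ -16536.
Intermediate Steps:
(149*(-102) + 46)/((-78464/(-85631))) = (-15198 + 46)/((-78464*(-1/85631))) = -15152/78464/85631 = -15152*85631/78464 = -81092557/4904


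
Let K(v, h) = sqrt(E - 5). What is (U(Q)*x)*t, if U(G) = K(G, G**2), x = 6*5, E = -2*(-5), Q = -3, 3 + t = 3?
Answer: 0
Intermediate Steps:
t = 0 (t = -3 + 3 = 0)
E = 10
x = 30
K(v, h) = sqrt(5) (K(v, h) = sqrt(10 - 5) = sqrt(5))
U(G) = sqrt(5)
(U(Q)*x)*t = (sqrt(5)*30)*0 = (30*sqrt(5))*0 = 0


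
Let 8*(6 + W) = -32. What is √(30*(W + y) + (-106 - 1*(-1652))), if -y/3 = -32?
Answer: √4126 ≈ 64.234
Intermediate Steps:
y = 96 (y = -3*(-32) = 96)
W = -10 (W = -6 + (⅛)*(-32) = -6 - 4 = -10)
√(30*(W + y) + (-106 - 1*(-1652))) = √(30*(-10 + 96) + (-106 - 1*(-1652))) = √(30*86 + (-106 + 1652)) = √(2580 + 1546) = √4126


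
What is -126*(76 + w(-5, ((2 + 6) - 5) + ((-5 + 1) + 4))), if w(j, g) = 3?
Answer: -9954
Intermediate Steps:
-126*(76 + w(-5, ((2 + 6) - 5) + ((-5 + 1) + 4))) = -126*(76 + 3) = -126*79 = -9954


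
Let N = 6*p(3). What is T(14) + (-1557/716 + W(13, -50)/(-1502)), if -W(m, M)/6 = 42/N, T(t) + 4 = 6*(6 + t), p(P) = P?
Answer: 61210761/537716 ≈ 113.83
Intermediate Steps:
T(t) = 32 + 6*t (T(t) = -4 + 6*(6 + t) = -4 + (36 + 6*t) = 32 + 6*t)
N = 18 (N = 6*3 = 18)
W(m, M) = -14 (W(m, M) = -252/18 = -6*7/3 = -14)
T(14) + (-1557/716 + W(13, -50)/(-1502)) = (32 + 6*14) + (-1557/716 - 14/(-1502)) = (32 + 84) + (-1557*1/716 - 14*(-1/1502)) = 116 + (-1557/716 + 7/751) = 116 - 1164295/537716 = 61210761/537716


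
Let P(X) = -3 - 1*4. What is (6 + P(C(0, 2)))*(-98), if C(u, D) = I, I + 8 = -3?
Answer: 98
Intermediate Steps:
I = -11 (I = -8 - 3 = -11)
C(u, D) = -11
P(X) = -7 (P(X) = -3 - 4 = -7)
(6 + P(C(0, 2)))*(-98) = (6 - 7)*(-98) = -1*(-98) = 98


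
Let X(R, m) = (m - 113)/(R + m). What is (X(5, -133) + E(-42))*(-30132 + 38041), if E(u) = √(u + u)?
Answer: 972807/64 + 15818*I*√21 ≈ 15200.0 + 72487.0*I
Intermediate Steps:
E(u) = √2*√u (E(u) = √(2*u) = √2*√u)
X(R, m) = (-113 + m)/(R + m)
(X(5, -133) + E(-42))*(-30132 + 38041) = ((-113 - 133)/(5 - 133) + √2*√(-42))*(-30132 + 38041) = (-246/(-128) + √2*(I*√42))*7909 = (-1/128*(-246) + 2*I*√21)*7909 = (123/64 + 2*I*√21)*7909 = 972807/64 + 15818*I*√21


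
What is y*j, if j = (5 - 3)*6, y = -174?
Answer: -2088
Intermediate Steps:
j = 12 (j = 2*6 = 12)
y*j = -174*12 = -2088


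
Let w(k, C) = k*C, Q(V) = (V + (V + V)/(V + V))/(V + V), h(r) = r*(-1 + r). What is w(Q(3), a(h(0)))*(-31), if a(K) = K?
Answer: 0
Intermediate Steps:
Q(V) = (1 + V)/(2*V) (Q(V) = (V + (2*V)/((2*V)))/((2*V)) = (V + (2*V)*(1/(2*V)))*(1/(2*V)) = (V + 1)*(1/(2*V)) = (1 + V)*(1/(2*V)) = (1 + V)/(2*V))
w(k, C) = C*k
w(Q(3), a(h(0)))*(-31) = ((0*(-1 + 0))*((½)*(1 + 3)/3))*(-31) = ((0*(-1))*((½)*(⅓)*4))*(-31) = (0*(⅔))*(-31) = 0*(-31) = 0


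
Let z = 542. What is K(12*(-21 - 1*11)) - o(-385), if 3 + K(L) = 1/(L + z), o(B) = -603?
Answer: 94801/158 ≈ 600.01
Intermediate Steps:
K(L) = -3 + 1/(542 + L) (K(L) = -3 + 1/(L + 542) = -3 + 1/(542 + L))
K(12*(-21 - 1*11)) - o(-385) = (-1625 - 36*(-21 - 1*11))/(542 + 12*(-21 - 1*11)) - 1*(-603) = (-1625 - 36*(-21 - 11))/(542 + 12*(-21 - 11)) + 603 = (-1625 - 36*(-32))/(542 + 12*(-32)) + 603 = (-1625 - 3*(-384))/(542 - 384) + 603 = (-1625 + 1152)/158 + 603 = (1/158)*(-473) + 603 = -473/158 + 603 = 94801/158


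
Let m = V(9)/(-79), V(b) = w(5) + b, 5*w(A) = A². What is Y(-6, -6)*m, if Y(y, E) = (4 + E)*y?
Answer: -168/79 ≈ -2.1266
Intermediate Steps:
Y(y, E) = y*(4 + E)
w(A) = A²/5
V(b) = 5 + b (V(b) = (⅕)*5² + b = (⅕)*25 + b = 5 + b)
m = -14/79 (m = (5 + 9)/(-79) = 14*(-1/79) = -14/79 ≈ -0.17722)
Y(-6, -6)*m = -6*(4 - 6)*(-14/79) = -6*(-2)*(-14/79) = 12*(-14/79) = -168/79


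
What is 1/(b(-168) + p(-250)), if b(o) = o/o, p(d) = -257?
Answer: -1/256 ≈ -0.0039063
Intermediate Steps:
b(o) = 1
1/(b(-168) + p(-250)) = 1/(1 - 257) = 1/(-256) = -1/256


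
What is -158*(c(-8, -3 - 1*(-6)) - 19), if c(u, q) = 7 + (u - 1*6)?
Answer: 4108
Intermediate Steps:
c(u, q) = 1 + u (c(u, q) = 7 + (u - 6) = 7 + (-6 + u) = 1 + u)
-158*(c(-8, -3 - 1*(-6)) - 19) = -158*((1 - 8) - 19) = -158*(-7 - 19) = -158*(-26) = 4108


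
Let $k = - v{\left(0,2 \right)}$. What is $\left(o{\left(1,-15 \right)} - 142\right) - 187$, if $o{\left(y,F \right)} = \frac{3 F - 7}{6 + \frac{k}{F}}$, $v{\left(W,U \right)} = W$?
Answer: $- \frac{1013}{3} \approx -337.67$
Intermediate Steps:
$k = 0$ ($k = \left(-1\right) 0 = 0$)
$o{\left(y,F \right)} = - \frac{7}{6} + \frac{F}{2}$ ($o{\left(y,F \right)} = \frac{3 F - 7}{6 + \frac{0}{F}} = \frac{-7 + 3 F}{6 + 0} = \frac{-7 + 3 F}{6} = \left(-7 + 3 F\right) \frac{1}{6} = - \frac{7}{6} + \frac{F}{2}$)
$\left(o{\left(1,-15 \right)} - 142\right) - 187 = \left(\left(- \frac{7}{6} + \frac{1}{2} \left(-15\right)\right) - 142\right) - 187 = \left(\left(- \frac{7}{6} - \frac{15}{2}\right) - 142\right) - 187 = \left(- \frac{26}{3} - 142\right) - 187 = - \frac{452}{3} - 187 = - \frac{1013}{3}$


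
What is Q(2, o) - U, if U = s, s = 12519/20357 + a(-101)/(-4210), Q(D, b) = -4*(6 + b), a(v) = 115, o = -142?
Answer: 9314410349/17140594 ≈ 543.41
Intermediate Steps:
Q(D, b) = -24 - 4*b
s = 10072787/17140594 (s = 12519/20357 + 115/(-4210) = 12519*(1/20357) + 115*(-1/4210) = 12519/20357 - 23/842 = 10072787/17140594 ≈ 0.58766)
U = 10072787/17140594 ≈ 0.58766
Q(2, o) - U = (-24 - 4*(-142)) - 1*10072787/17140594 = (-24 + 568) - 10072787/17140594 = 544 - 10072787/17140594 = 9314410349/17140594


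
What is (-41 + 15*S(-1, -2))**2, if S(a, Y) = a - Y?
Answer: 676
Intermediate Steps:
(-41 + 15*S(-1, -2))**2 = (-41 + 15*(-1 - 1*(-2)))**2 = (-41 + 15*(-1 + 2))**2 = (-41 + 15*1)**2 = (-41 + 15)**2 = (-26)**2 = 676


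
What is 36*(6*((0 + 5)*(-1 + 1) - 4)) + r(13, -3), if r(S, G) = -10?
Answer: -874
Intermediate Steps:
36*(6*((0 + 5)*(-1 + 1) - 4)) + r(13, -3) = 36*(6*((0 + 5)*(-1 + 1) - 4)) - 10 = 36*(6*(5*0 - 4)) - 10 = 36*(6*(0 - 4)) - 10 = 36*(6*(-4)) - 10 = 36*(-24) - 10 = -864 - 10 = -874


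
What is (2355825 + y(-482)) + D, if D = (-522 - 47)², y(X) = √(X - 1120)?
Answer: 2679586 + 3*I*√178 ≈ 2.6796e+6 + 40.025*I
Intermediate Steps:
y(X) = √(-1120 + X)
D = 323761 (D = (-569)² = 323761)
(2355825 + y(-482)) + D = (2355825 + √(-1120 - 482)) + 323761 = (2355825 + √(-1602)) + 323761 = (2355825 + 3*I*√178) + 323761 = 2679586 + 3*I*√178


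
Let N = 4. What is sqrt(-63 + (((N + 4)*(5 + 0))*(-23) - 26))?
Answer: I*sqrt(1009) ≈ 31.765*I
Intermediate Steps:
sqrt(-63 + (((N + 4)*(5 + 0))*(-23) - 26)) = sqrt(-63 + (((4 + 4)*(5 + 0))*(-23) - 26)) = sqrt(-63 + ((8*5)*(-23) - 26)) = sqrt(-63 + (40*(-23) - 26)) = sqrt(-63 + (-920 - 26)) = sqrt(-63 - 946) = sqrt(-1009) = I*sqrt(1009)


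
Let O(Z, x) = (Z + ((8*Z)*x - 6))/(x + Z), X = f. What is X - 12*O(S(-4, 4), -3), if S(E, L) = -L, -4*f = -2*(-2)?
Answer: 1025/7 ≈ 146.43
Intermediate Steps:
f = -1 (f = -(-1)*(-2)/2 = -1/4*4 = -1)
X = -1
O(Z, x) = (-6 + Z + 8*Z*x)/(Z + x) (O(Z, x) = (Z + (8*Z*x - 6))/(Z + x) = (Z + (-6 + 8*Z*x))/(Z + x) = (-6 + Z + 8*Z*x)/(Z + x))
X - 12*O(S(-4, 4), -3) = -1 - 12*(-6 - 1*4 + 8*(-1*4)*(-3))/(-1*4 - 3) = -1 - 12*(-6 - 4 + 8*(-4)*(-3))/(-4 - 3) = -1 - 12*(-6 - 4 + 96)/(-7) = -1 - (-12)*86/7 = -1 - 12*(-86/7) = -1 + 1032/7 = 1025/7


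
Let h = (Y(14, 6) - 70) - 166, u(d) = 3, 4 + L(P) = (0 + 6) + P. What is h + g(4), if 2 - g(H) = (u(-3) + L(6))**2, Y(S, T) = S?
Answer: -341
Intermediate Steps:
L(P) = 2 + P (L(P) = -4 + ((0 + 6) + P) = -4 + (6 + P) = 2 + P)
g(H) = -119 (g(H) = 2 - (3 + (2 + 6))**2 = 2 - (3 + 8)**2 = 2 - 1*11**2 = 2 - 1*121 = 2 - 121 = -119)
h = -222 (h = (14 - 70) - 166 = -56 - 166 = -222)
h + g(4) = -222 - 119 = -341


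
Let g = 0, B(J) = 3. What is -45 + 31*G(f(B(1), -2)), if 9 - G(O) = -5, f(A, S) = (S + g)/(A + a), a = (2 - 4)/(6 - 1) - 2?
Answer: 389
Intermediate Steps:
a = -12/5 (a = -2/5 - 2 = -12/5 ≈ -2.4000)
f(A, S) = S/(-12/5 + A) (f(A, S) = (S + 0)/(A - 12/5) = S/(-12/5 + A))
G(O) = 14 (G(O) = 9 - 1*(-5) = 9 + 5 = 14)
-45 + 31*G(f(B(1), -2)) = -45 + 31*14 = -45 + 434 = 389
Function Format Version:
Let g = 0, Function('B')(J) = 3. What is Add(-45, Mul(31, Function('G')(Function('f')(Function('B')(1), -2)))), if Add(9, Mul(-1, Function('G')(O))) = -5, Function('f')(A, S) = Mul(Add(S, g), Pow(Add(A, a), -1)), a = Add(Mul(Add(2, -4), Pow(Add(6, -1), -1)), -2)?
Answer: 389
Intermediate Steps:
a = Rational(-12, 5) (a = Add(Mul(-2, Pow(5, -1)), -2) = Add(Mul(-2, Rational(1, 5)), -2) = Add(Rational(-2, 5), -2) = Rational(-12, 5) ≈ -2.4000)
Function('f')(A, S) = Mul(S, Pow(Add(Rational(-12, 5), A), -1)) (Function('f')(A, S) = Mul(Add(S, 0), Pow(Add(A, Rational(-12, 5)), -1)) = Mul(S, Pow(Add(Rational(-12, 5), A), -1)))
Function('G')(O) = 14 (Function('G')(O) = Add(9, Mul(-1, -5)) = Add(9, 5) = 14)
Add(-45, Mul(31, Function('G')(Function('f')(Function('B')(1), -2)))) = Add(-45, Mul(31, 14)) = Add(-45, 434) = 389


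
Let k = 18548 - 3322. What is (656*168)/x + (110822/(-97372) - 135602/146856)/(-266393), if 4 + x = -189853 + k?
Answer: -52476686238083550869/83153387841607921332 ≈ -0.63108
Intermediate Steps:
k = 15226
x = -174631 (x = -4 + (-189853 + 15226) = -4 - 174627 = -174631)
(656*168)/x + (110822/(-97372) - 135602/146856)/(-266393) = (656*168)/(-174631) + (110822/(-97372) - 135602/146856)/(-266393) = 110208*(-1/174631) + (110822*(-1/97372) - 135602*1/146856)*(-1/266393) = -110208/174631 + (-55411/48686 - 67801/73428)*(-1/266393) = -110208/174631 - 3684839197/1787457804*(-1/266393) = -110208/174631 + 3684839197/476166246780972 = -52476686238083550869/83153387841607921332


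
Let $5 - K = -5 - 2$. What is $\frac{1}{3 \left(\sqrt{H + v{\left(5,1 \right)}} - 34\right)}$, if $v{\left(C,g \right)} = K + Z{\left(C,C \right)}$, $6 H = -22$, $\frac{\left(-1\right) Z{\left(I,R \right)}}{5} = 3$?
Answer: $- \frac{17}{1744} - \frac{i \sqrt{15}}{5232} \approx -0.0097477 - 0.00074025 i$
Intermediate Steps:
$Z{\left(I,R \right)} = -15$ ($Z{\left(I,R \right)} = \left(-5\right) 3 = -15$)
$H = - \frac{11}{3}$ ($H = \frac{1}{6} \left(-22\right) = - \frac{11}{3} \approx -3.6667$)
$K = 12$ ($K = 5 - \left(-5 - 2\right) = 5 - -7 = 5 + 7 = 12$)
$v{\left(C,g \right)} = -3$ ($v{\left(C,g \right)} = 12 - 15 = -3$)
$\frac{1}{3 \left(\sqrt{H + v{\left(5,1 \right)}} - 34\right)} = \frac{1}{3 \left(\sqrt{- \frac{11}{3} - 3} - 34\right)} = \frac{1}{3 \left(\sqrt{- \frac{20}{3}} - 34\right)} = \frac{1}{3 \left(\frac{2 i \sqrt{15}}{3} - 34\right)} = \frac{1}{3 \left(-34 + \frac{2 i \sqrt{15}}{3}\right)} = \frac{1}{-102 + 2 i \sqrt{15}}$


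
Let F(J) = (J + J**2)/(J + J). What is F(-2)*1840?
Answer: -920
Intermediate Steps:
F(J) = (J + J**2)/(2*J) (F(J) = (J + J**2)/((2*J)) = (J + J**2)*(1/(2*J)) = (J + J**2)/(2*J))
F(-2)*1840 = (1/2 + (1/2)*(-2))*1840 = (1/2 - 1)*1840 = -1/2*1840 = -920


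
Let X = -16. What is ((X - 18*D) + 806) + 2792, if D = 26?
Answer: 3114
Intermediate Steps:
((X - 18*D) + 806) + 2792 = ((-16 - 18*26) + 806) + 2792 = ((-16 - 468) + 806) + 2792 = (-484 + 806) + 2792 = 322 + 2792 = 3114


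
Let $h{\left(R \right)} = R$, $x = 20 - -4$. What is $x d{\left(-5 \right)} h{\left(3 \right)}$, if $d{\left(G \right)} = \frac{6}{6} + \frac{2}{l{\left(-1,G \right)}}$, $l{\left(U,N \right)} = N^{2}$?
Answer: $\frac{1944}{25} \approx 77.76$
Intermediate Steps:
$x = 24$ ($x = 20 + 4 = 24$)
$d{\left(G \right)} = 1 + \frac{2}{G^{2}}$ ($d{\left(G \right)} = \frac{6}{6} + \frac{2}{G^{2}} = 6 \cdot \frac{1}{6} + \frac{2}{G^{2}} = 1 + \frac{2}{G^{2}}$)
$x d{\left(-5 \right)} h{\left(3 \right)} = 24 \left(1 + \frac{2}{25}\right) 3 = 24 \cdot \frac{27}{25} \cdot 3 = \frac{648}{25} \cdot 3 = \frac{1944}{25}$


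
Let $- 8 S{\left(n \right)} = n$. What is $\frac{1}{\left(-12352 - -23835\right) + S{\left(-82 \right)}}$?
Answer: $\frac{4}{45973} \approx 8.7008 \cdot 10^{-5}$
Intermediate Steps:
$S{\left(n \right)} = - \frac{n}{8}$
$\frac{1}{\left(-12352 - -23835\right) + S{\left(-82 \right)}} = \frac{1}{\left(-12352 - -23835\right) - - \frac{41}{4}} = \frac{1}{\left(-12352 + 23835\right) + \frac{41}{4}} = \frac{1}{11483 + \frac{41}{4}} = \frac{1}{\frac{45973}{4}} = \frac{4}{45973}$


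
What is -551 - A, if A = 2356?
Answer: -2907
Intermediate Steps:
-551 - A = -551 - 1*2356 = -551 - 2356 = -2907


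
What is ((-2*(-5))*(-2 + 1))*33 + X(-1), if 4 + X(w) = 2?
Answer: -332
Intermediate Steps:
X(w) = -2 (X(w) = -4 + 2 = -2)
((-2*(-5))*(-2 + 1))*33 + X(-1) = ((-2*(-5))*(-2 + 1))*33 - 2 = (10*(-1))*33 - 2 = -10*33 - 2 = -330 - 2 = -332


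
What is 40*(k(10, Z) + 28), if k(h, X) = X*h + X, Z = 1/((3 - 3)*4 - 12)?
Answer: 3250/3 ≈ 1083.3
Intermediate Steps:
Z = -1/12 (Z = 1/(0*4 - 12) = 1/(0 - 12) = 1/(-12) = -1/12 ≈ -0.083333)
k(h, X) = X + X*h
40*(k(10, Z) + 28) = 40*(-(1 + 10)/12 + 28) = 40*(-1/12*11 + 28) = 40*(-11/12 + 28) = 40*(325/12) = 3250/3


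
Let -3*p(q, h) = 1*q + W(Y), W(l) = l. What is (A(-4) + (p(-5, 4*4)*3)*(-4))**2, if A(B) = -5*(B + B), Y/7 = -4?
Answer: 8464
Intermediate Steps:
Y = -28 (Y = 7*(-4) = -28)
p(q, h) = 28/3 - q/3 (p(q, h) = -(1*q - 28)/3 = -(q - 28)/3 = -(-28 + q)/3 = 28/3 - q/3)
A(B) = -10*B
(A(-4) + (p(-5, 4*4)*3)*(-4))**2 = (-10*(-4) + ((28/3 - 1/3*(-5))*3)*(-4))**2 = (40 + ((28/3 + 5/3)*3)*(-4))**2 = (40 + (11*3)*(-4))**2 = (40 + 33*(-4))**2 = (40 - 132)**2 = (-92)**2 = 8464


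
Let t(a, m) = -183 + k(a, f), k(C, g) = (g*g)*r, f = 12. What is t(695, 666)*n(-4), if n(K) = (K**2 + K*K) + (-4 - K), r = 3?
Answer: 7968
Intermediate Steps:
k(C, g) = 3*g**2 (k(C, g) = (g*g)*3 = g**2*3 = 3*g**2)
t(a, m) = 249 (t(a, m) = -183 + 3*12**2 = -183 + 3*144 = -183 + 432 = 249)
n(K) = -4 - K + 2*K**2 (n(K) = (K**2 + K**2) + (-4 - K) = 2*K**2 + (-4 - K) = -4 - K + 2*K**2)
t(695, 666)*n(-4) = 249*(-4 - 1*(-4) + 2*(-4)**2) = 249*(-4 + 4 + 2*16) = 249*(-4 + 4 + 32) = 249*32 = 7968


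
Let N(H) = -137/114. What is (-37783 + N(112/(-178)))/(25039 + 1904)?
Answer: -4307399/3071502 ≈ -1.4024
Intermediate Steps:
N(H) = -137/114 (N(H) = -137*1/114 = -137/114)
(-37783 + N(112/(-178)))/(25039 + 1904) = (-37783 - 137/114)/(25039 + 1904) = -4307399/114/26943 = -4307399/114*1/26943 = -4307399/3071502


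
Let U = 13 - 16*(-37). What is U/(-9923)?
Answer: -605/9923 ≈ -0.060969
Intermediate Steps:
U = 605 (U = 13 + 592 = 605)
U/(-9923) = 605/(-9923) = 605*(-1/9923) = -605/9923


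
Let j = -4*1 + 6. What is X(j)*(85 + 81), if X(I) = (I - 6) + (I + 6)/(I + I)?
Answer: -332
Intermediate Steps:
j = 2 (j = -4 + 6 = 2)
X(I) = -6 + I + (6 + I)/(2*I) (X(I) = (-6 + I) + (6 + I)/((2*I)) = (-6 + I) + (6 + I)*(1/(2*I)) = (-6 + I) + (6 + I)/(2*I) = -6 + I + (6 + I)/(2*I))
X(j)*(85 + 81) = (-11/2 + 2 + 3/2)*(85 + 81) = (-11/2 + 2 + 3*(1/2))*166 = (-11/2 + 2 + 3/2)*166 = -2*166 = -332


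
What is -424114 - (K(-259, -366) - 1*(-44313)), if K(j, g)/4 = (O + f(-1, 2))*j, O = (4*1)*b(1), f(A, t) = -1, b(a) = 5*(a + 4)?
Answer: -365863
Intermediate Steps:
b(a) = 20 + 5*a (b(a) = 5*(4 + a) = 20 + 5*a)
O = 100 (O = (4*1)*(20 + 5*1) = 4*(20 + 5) = 4*25 = 100)
K(j, g) = 396*j (K(j, g) = 4*((100 - 1)*j) = 4*(99*j) = 396*j)
-424114 - (K(-259, -366) - 1*(-44313)) = -424114 - (396*(-259) - 1*(-44313)) = -424114 - (-102564 + 44313) = -424114 - 1*(-58251) = -424114 + 58251 = -365863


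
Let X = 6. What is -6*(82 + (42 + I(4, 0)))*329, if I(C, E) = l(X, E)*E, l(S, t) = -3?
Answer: -244776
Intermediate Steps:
I(C, E) = -3*E
-6*(82 + (42 + I(4, 0)))*329 = -6*(82 + (42 - 3*0))*329 = -6*(82 + (42 + 0))*329 = -6*(82 + 42)*329 = -6*124*329 = -744*329 = -244776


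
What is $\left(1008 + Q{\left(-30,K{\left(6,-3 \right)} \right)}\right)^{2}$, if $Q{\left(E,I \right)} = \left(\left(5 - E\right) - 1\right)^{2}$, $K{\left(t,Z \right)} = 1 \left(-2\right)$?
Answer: $4682896$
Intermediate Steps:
$K{\left(t,Z \right)} = -2$
$Q{\left(E,I \right)} = \left(4 - E\right)^{2}$
$\left(1008 + Q{\left(-30,K{\left(6,-3 \right)} \right)}\right)^{2} = \left(1008 + \left(-4 - 30\right)^{2}\right)^{2} = \left(1008 + \left(-34\right)^{2}\right)^{2} = \left(1008 + 1156\right)^{2} = 2164^{2} = 4682896$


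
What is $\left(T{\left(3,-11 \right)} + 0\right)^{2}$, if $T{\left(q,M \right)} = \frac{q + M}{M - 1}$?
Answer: $\frac{4}{9} \approx 0.44444$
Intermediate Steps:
$T{\left(q,M \right)} = \frac{M + q}{-1 + M}$
$\left(T{\left(3,-11 \right)} + 0\right)^{2} = \left(\frac{-11 + 3}{-1 - 11} + 0\right)^{2} = \left(\frac{1}{-12} \left(-8\right) + 0\right)^{2} = \left(\left(- \frac{1}{12}\right) \left(-8\right) + 0\right)^{2} = \left(\frac{2}{3} + 0\right)^{2} = \left(\frac{2}{3}\right)^{2} = \frac{4}{9}$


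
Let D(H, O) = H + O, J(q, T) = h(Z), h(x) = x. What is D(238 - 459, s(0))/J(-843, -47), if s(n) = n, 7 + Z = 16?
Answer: -221/9 ≈ -24.556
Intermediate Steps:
Z = 9 (Z = -7 + 16 = 9)
J(q, T) = 9
D(238 - 459, s(0))/J(-843, -47) = ((238 - 459) + 0)/9 = (-221 + 0)*(1/9) = -221*1/9 = -221/9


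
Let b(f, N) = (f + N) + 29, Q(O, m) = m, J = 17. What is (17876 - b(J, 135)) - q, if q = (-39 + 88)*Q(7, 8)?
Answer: 17303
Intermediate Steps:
b(f, N) = 29 + N + f (b(f, N) = (N + f) + 29 = 29 + N + f)
q = 392 (q = (-39 + 88)*8 = 49*8 = 392)
(17876 - b(J, 135)) - q = (17876 - (29 + 135 + 17)) - 1*392 = (17876 - 1*181) - 392 = (17876 - 181) - 392 = 17695 - 392 = 17303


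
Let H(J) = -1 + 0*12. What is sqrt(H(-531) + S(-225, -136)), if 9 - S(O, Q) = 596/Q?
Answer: sqrt(14314)/34 ≈ 3.5189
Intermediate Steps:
S(O, Q) = 9 - 596/Q
H(J) = -1 (H(J) = -1 + 0 = -1)
sqrt(H(-531) + S(-225, -136)) = sqrt(-1 + (9 - 596/(-136))) = sqrt(-1 + (9 - 596*(-1/136))) = sqrt(-1 + (9 + 149/34)) = sqrt(-1 + 455/34) = sqrt(421/34) = sqrt(14314)/34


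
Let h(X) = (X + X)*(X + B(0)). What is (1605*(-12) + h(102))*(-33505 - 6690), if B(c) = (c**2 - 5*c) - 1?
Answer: -54022080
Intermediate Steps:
B(c) = -1 + c**2 - 5*c
h(X) = 2*X*(-1 + X) (h(X) = (X + X)*(X + (-1 + 0**2 - 5*0)) = (2*X)*(X + (-1 + 0 + 0)) = (2*X)*(X - 1) = (2*X)*(-1 + X) = 2*X*(-1 + X))
(1605*(-12) + h(102))*(-33505 - 6690) = (1605*(-12) + 2*102*(-1 + 102))*(-33505 - 6690) = (-19260 + 2*102*101)*(-40195) = (-19260 + 20604)*(-40195) = 1344*(-40195) = -54022080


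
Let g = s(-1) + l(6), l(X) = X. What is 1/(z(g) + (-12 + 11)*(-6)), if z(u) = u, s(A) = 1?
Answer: 1/13 ≈ 0.076923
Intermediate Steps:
g = 7 (g = 1 + 6 = 7)
1/(z(g) + (-12 + 11)*(-6)) = 1/(7 + (-12 + 11)*(-6)) = 1/(7 - 1*(-6)) = 1/(7 + 6) = 1/13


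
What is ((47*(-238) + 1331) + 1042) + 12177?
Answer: 3364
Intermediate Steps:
((47*(-238) + 1331) + 1042) + 12177 = ((-11186 + 1331) + 1042) + 12177 = (-9855 + 1042) + 12177 = -8813 + 12177 = 3364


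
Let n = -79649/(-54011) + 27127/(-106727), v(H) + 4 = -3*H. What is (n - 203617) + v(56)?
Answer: -1174720796694207/5764431997 ≈ -2.0379e+5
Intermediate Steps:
v(H) = -4 - 3*H
n = 7035542426/5764431997 (n = -79649*(-1/54011) + 27127*(-1/106727) = 79649/54011 - 27127/106727 = 7035542426/5764431997 ≈ 1.2205)
(n - 203617) + v(56) = (7035542426/5764431997 - 203617) + (-4 - 3*56) = -1173729314390723/5764431997 + (-4 - 168) = -1173729314390723/5764431997 - 172 = -1174720796694207/5764431997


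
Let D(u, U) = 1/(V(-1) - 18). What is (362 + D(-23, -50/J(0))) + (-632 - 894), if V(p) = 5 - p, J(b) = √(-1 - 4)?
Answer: -13969/12 ≈ -1164.1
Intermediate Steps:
J(b) = I*√5 (J(b) = √(-5) = I*√5)
D(u, U) = -1/12 (D(u, U) = 1/((5 - 1*(-1)) - 18) = 1/((5 + 1) - 18) = 1/(6 - 18) = 1/(-12) = -1/12)
(362 + D(-23, -50/J(0))) + (-632 - 894) = (362 - 1/12) + (-632 - 894) = 4343/12 - 1526 = -13969/12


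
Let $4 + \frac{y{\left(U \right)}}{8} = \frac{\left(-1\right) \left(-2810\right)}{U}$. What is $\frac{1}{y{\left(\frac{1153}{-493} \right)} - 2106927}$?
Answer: $- \frac{1153}{2440406367} \approx -4.7246 \cdot 10^{-7}$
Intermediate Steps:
$y{\left(U \right)} = -32 + \frac{22480}{U}$ ($y{\left(U \right)} = -32 + 8 \frac{\left(-1\right) \left(-2810\right)}{U} = -32 + 8 \frac{2810}{U} = -32 + \frac{22480}{U}$)
$\frac{1}{y{\left(\frac{1153}{-493} \right)} - 2106927} = \frac{1}{\left(-32 + \frac{22480}{1153 \frac{1}{-493}}\right) - 2106927} = \frac{1}{\left(-32 + \frac{22480}{1153 \left(- \frac{1}{493}\right)}\right) - 2106927} = \frac{1}{\left(-32 + \frac{22480}{- \frac{1153}{493}}\right) - 2106927} = \frac{1}{\left(-32 + 22480 \left(- \frac{493}{1153}\right)\right) - 2106927} = \frac{1}{\left(-32 - \frac{11082640}{1153}\right) - 2106927} = \frac{1}{- \frac{11119536}{1153} - 2106927} = \frac{1}{- \frac{2440406367}{1153}} = - \frac{1153}{2440406367}$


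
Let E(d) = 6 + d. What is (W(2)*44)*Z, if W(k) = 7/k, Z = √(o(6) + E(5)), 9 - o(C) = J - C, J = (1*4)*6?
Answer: 154*√2 ≈ 217.79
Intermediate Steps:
J = 24 (J = 4*6 = 24)
o(C) = -15 + C (o(C) = 9 - (24 - C) = 9 + (-24 + C) = -15 + C)
Z = √2 (Z = √((-15 + 6) + (6 + 5)) = √(-9 + 11) = √2 ≈ 1.4142)
(W(2)*44)*Z = ((7/2)*44)*√2 = 154*√2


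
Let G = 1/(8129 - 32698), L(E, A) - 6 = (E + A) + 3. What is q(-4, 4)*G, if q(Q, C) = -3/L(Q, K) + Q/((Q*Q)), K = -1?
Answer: 1/24569 ≈ 4.0702e-5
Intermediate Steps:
L(E, A) = 9 + A + E (L(E, A) = 6 + ((E + A) + 3) = 6 + ((A + E) + 3) = 6 + (3 + A + E) = 9 + A + E)
G = -1/24569 (G = 1/(-24569) = -1/24569 ≈ -4.0702e-5)
q(Q, C) = 1/Q - 3/(8 + Q) (q(Q, C) = -3/(9 - 1 + Q) + Q/((Q*Q)) = -3/(8 + Q) + Q/(Q**2) = -3/(8 + Q) + Q/Q**2 = -3/(8 + Q) + 1/Q = 1/Q - 3/(8 + Q))
q(-4, 4)*G = (2*(4 - 1*(-4))/(-4*(8 - 4)))*(-1/24569) = (2*(-1/4)*(4 + 4)/4)*(-1/24569) = (2*(-1/4)*(1/4)*8)*(-1/24569) = -1*(-1/24569) = 1/24569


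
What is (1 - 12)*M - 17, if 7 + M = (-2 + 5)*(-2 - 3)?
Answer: 225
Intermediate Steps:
M = -22 (M = -7 + (-2 + 5)*(-2 - 3) = -7 + 3*(-5) = -7 - 15 = -22)
(1 - 12)*M - 17 = (1 - 12)*(-22) - 17 = -11*(-22) - 17 = 242 - 17 = 225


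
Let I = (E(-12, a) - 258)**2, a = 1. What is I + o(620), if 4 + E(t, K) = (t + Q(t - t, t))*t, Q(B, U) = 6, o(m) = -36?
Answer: 36064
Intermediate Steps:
E(t, K) = -4 + t*(6 + t) (E(t, K) = -4 + (t + 6)*t = -4 + (6 + t)*t = -4 + t*(6 + t))
I = 36100 (I = ((-4 + (-12)**2 + 6*(-12)) - 258)**2 = ((-4 + 144 - 72) - 258)**2 = (68 - 258)**2 = (-190)**2 = 36100)
I + o(620) = 36100 - 36 = 36064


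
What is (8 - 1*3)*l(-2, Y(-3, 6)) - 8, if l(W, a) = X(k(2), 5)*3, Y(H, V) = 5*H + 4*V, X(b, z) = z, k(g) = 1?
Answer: 67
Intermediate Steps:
Y(H, V) = 4*V + 5*H
l(W, a) = 15 (l(W, a) = 5*3 = 15)
(8 - 1*3)*l(-2, Y(-3, 6)) - 8 = (8 - 1*3)*15 - 8 = (8 - 3)*15 - 8 = 5*15 - 8 = 75 - 8 = 67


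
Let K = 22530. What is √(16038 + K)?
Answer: 2*√9642 ≈ 196.39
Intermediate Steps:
√(16038 + K) = √(16038 + 22530) = √38568 = 2*√9642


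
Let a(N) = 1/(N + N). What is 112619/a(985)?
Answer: 221859430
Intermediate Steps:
a(N) = 1/(2*N)
112619/a(985) = 112619/(((½)/985)) = 112619/(((½)*(1/985))) = 112619/(1/1970) = 112619*1970 = 221859430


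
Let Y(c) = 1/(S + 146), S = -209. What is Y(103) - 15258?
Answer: -961255/63 ≈ -15258.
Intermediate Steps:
Y(c) = -1/63 (Y(c) = 1/(-209 + 146) = 1/(-63) = -1/63)
Y(103) - 15258 = -1/63 - 15258 = -961255/63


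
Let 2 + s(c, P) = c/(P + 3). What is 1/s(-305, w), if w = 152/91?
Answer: -85/5721 ≈ -0.014858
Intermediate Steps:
w = 152/91 (w = 152*(1/91) = 152/91 ≈ 1.6703)
s(c, P) = -2 + c/(3 + P) (s(c, P) = -2 + c/(P + 3) = -2 + c/(3 + P))
1/s(-305, w) = 1/((-6 - 305 - 2*152/91)/(3 + 152/91)) = 1/((-6 - 305 - 304/91)/(425/91)) = 1/((91/425)*(-28605/91)) = 1/(-5721/85) = -85/5721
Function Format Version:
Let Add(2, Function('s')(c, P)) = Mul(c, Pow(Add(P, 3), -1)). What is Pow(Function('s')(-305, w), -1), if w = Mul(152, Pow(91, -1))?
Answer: Rational(-85, 5721) ≈ -0.014858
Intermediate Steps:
w = Rational(152, 91) (w = Mul(152, Rational(1, 91)) = Rational(152, 91) ≈ 1.6703)
Function('s')(c, P) = Add(-2, Mul(c, Pow(Add(3, P), -1))) (Function('s')(c, P) = Add(-2, Mul(c, Pow(Add(P, 3), -1))) = Add(-2, Mul(c, Pow(Add(3, P), -1))))
Pow(Function('s')(-305, w), -1) = Pow(Mul(Pow(Add(3, Rational(152, 91)), -1), Add(-6, -305, Mul(-2, Rational(152, 91)))), -1) = Pow(Mul(Pow(Rational(425, 91), -1), Add(-6, -305, Rational(-304, 91))), -1) = Pow(Mul(Rational(91, 425), Rational(-28605, 91)), -1) = Pow(Rational(-5721, 85), -1) = Rational(-85, 5721)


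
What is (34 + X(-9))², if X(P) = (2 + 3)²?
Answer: 3481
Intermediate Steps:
X(P) = 25 (X(P) = 5² = 25)
(34 + X(-9))² = (34 + 25)² = 59² = 3481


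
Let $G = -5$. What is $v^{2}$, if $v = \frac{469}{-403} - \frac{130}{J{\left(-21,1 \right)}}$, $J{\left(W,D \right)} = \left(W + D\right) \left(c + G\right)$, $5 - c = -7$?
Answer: $\frac{1760929}{31832164} \approx 0.055319$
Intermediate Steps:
$c = 12$ ($c = 5 - -7 = 5 + 7 = 12$)
$J{\left(W,D \right)} = 7 D + 7 W$ ($J{\left(W,D \right)} = \left(W + D\right) \left(12 - 5\right) = \left(D + W\right) 7 = 7 D + 7 W$)
$v = - \frac{1327}{5642}$ ($v = \frac{469}{-403} - \frac{130}{7 \cdot 1 + 7 \left(-21\right)} = 469 \left(- \frac{1}{403}\right) - \frac{130}{7 - 147} = - \frac{469}{403} - \frac{130}{-140} = - \frac{469}{403} - - \frac{13}{14} = - \frac{469}{403} + \frac{13}{14} = - \frac{1327}{5642} \approx -0.2352$)
$v^{2} = \left(- \frac{1327}{5642}\right)^{2} = \frac{1760929}{31832164}$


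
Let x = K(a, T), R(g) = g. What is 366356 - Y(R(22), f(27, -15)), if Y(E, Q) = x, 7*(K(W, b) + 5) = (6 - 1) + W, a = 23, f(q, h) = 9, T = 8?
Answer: 366357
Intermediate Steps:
K(W, b) = -30/7 + W/7 (K(W, b) = -5 + ((6 - 1) + W)/7 = -5 + (5 + W)/7 = -5 + (5/7 + W/7) = -30/7 + W/7)
x = -1 (x = -30/7 + (⅐)*23 = -30/7 + 23/7 = -1)
Y(E, Q) = -1
366356 - Y(R(22), f(27, -15)) = 366356 - 1*(-1) = 366356 + 1 = 366357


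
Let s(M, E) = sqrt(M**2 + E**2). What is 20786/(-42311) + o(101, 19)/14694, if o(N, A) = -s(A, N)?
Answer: -20786/42311 - sqrt(10562)/14694 ≈ -0.49826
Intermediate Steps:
s(M, E) = sqrt(E**2 + M**2)
o(N, A) = -sqrt(A**2 + N**2) (o(N, A) = -sqrt(N**2 + A**2) = -sqrt(A**2 + N**2))
20786/(-42311) + o(101, 19)/14694 = 20786/(-42311) - sqrt(19**2 + 101**2)/14694 = 20786*(-1/42311) - sqrt(361 + 10201)*(1/14694) = -20786/42311 - sqrt(10562)*(1/14694) = -20786/42311 - sqrt(10562)/14694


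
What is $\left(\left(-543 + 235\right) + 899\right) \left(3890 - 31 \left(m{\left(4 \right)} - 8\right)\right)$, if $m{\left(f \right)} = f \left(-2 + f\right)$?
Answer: $2298990$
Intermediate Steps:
$\left(\left(-543 + 235\right) + 899\right) \left(3890 - 31 \left(m{\left(4 \right)} - 8\right)\right) = \left(\left(-543 + 235\right) + 899\right) \left(3890 - 31 \left(4 \left(-2 + 4\right) - 8\right)\right) = \left(-308 + 899\right) \left(3890 - 31 \left(4 \cdot 2 - 8\right)\right) = 591 \left(3890 - 31 \left(8 - 8\right)\right) = 591 \left(3890 - 0\right) = 591 \left(3890 + 0\right) = 591 \cdot 3890 = 2298990$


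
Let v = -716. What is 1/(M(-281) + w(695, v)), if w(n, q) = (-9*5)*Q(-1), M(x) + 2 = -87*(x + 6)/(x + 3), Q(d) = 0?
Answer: -278/24481 ≈ -0.011356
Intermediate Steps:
M(x) = -2 - 87*(6 + x)/(3 + x) (M(x) = -2 - 87*(x + 6)/(x + 3) = -2 - 87*(6 + x)/(3 + x))
w(n, q) = 0 (w(n, q) = -9*5*0 = -45*0 = 0)
1/(M(-281) + w(695, v)) = 1/((-528 - 89*(-281))/(3 - 281) + 0) = 1/((-528 + 25009)/(-278) + 0) = 1/(-1/278*24481 + 0) = 1/(-24481/278 + 0) = 1/(-24481/278) = -278/24481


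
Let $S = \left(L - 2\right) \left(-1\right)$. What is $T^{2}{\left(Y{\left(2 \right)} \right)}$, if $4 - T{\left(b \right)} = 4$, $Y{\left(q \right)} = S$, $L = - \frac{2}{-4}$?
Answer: $0$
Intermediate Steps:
$L = \frac{1}{2}$ ($L = \left(-2\right) \left(- \frac{1}{4}\right) = \frac{1}{2} \approx 0.5$)
$S = \frac{3}{2}$ ($S = \left(\frac{1}{2} - 2\right) \left(-1\right) = \left(- \frac{3}{2}\right) \left(-1\right) = \frac{3}{2} \approx 1.5$)
$Y{\left(q \right)} = \frac{3}{2}$
$T{\left(b \right)} = 0$ ($T{\left(b \right)} = 4 - 4 = 0$)
$T^{2}{\left(Y{\left(2 \right)} \right)} = 0^{2} = 0$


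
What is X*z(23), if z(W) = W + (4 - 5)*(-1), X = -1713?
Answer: -41112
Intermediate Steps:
z(W) = 1 + W (z(W) = W - 1*(-1) = W + 1 = 1 + W)
X*z(23) = -1713*(1 + 23) = -1713*24 = -41112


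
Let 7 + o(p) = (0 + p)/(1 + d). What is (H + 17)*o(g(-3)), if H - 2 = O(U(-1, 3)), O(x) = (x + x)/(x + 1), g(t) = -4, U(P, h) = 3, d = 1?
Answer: -369/2 ≈ -184.50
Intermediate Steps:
O(x) = 2*x/(1 + x) (O(x) = (2*x)/(1 + x) = 2*x/(1 + x))
H = 7/2 (H = 2 + 2*3/(1 + 3) = 2 + 2*3/4 = 2 + 2*3*(¼) = 2 + 3/2 = 7/2 ≈ 3.5000)
o(p) = -7 + p/2 (o(p) = -7 + (0 + p)/(1 + 1) = -7 + p/2)
(H + 17)*o(g(-3)) = (7/2 + 17)*(-7 + (½)*(-4)) = 41*(-7 - 2)/2 = (41/2)*(-9) = -369/2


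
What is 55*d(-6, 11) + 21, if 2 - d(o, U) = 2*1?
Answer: 21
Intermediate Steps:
d(o, U) = 0 (d(o, U) = 2 - 2 = 0)
55*d(-6, 11) + 21 = 55*0 + 21 = 0 + 21 = 21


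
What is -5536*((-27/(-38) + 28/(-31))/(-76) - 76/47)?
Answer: 4701073628/525977 ≈ 8937.8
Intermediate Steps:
-5536*((-27/(-38) + 28/(-31))/(-76) - 76/47) = -5536*((-27*(-1/38) + 28*(-1/31))*(-1/76) - 76*1/47) = -5536*((27/38 - 28/31)*(-1/76) - 76/47) = -5536*(-227/1178*(-1/76) - 76/47) = -5536*(227/89528 - 76/47) = -5536*(-6793459/4207816) = 4701073628/525977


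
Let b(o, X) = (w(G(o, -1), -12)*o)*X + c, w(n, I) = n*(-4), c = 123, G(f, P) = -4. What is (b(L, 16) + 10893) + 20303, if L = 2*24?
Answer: 43607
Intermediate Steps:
L = 48
w(n, I) = -4*n
b(o, X) = 123 + 16*X*o (b(o, X) = ((-4*(-4))*o)*X + 123 = (16*o)*X + 123 = 16*X*o + 123 = 123 + 16*X*o)
(b(L, 16) + 10893) + 20303 = ((123 + 16*16*48) + 10893) + 20303 = ((123 + 12288) + 10893) + 20303 = (12411 + 10893) + 20303 = 23304 + 20303 = 43607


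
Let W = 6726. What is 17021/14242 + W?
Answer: 95808713/14242 ≈ 6727.2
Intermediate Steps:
17021/14242 + W = 17021/14242 + 6726 = 95808713/14242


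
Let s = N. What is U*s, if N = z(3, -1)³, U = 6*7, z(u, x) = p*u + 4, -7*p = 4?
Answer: 24576/49 ≈ 501.55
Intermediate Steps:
p = -4/7 (p = -⅐*4 = -4/7 ≈ -0.57143)
z(u, x) = 4 - 4*u/7 (z(u, x) = -4*u/7 + 4 = 4 - 4*u/7)
U = 42
N = 4096/343 (N = (4 - 4/7*3)³ = (4 - 12/7)³ = (16/7)³ = 4096/343 ≈ 11.942)
s = 4096/343 ≈ 11.942
U*s = 42*(4096/343) = 24576/49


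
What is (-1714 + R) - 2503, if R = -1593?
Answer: -5810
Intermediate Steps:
(-1714 + R) - 2503 = (-1714 - 1593) - 2503 = -3307 - 2503 = -5810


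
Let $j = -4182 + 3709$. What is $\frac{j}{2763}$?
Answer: $- \frac{473}{2763} \approx -0.17119$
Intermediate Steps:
$j = -473$
$\frac{j}{2763} = - \frac{473}{2763}$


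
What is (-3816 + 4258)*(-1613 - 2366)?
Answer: -1758718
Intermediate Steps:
(-3816 + 4258)*(-1613 - 2366) = 442*(-3979) = -1758718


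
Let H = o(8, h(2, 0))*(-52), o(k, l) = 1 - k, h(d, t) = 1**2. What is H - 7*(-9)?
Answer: 427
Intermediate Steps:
h(d, t) = 1
H = 364 (H = (1 - 1*8)*(-52) = (1 - 8)*(-52) = -7*(-52) = 364)
H - 7*(-9) = 364 - 7*(-9) = 364 - 1*(-63) = 364 + 63 = 427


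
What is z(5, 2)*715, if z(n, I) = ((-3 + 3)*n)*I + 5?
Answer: 3575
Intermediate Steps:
z(n, I) = 5 (z(n, I) = (0*n)*I + 5 = 0*I + 5 = 0 + 5 = 5)
z(5, 2)*715 = 5*715 = 3575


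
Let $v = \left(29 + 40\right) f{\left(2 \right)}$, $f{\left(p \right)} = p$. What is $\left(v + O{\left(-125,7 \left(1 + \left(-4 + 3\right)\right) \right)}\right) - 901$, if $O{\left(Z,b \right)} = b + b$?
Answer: $-763$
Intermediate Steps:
$v = 138$ ($v = \left(29 + 40\right) 2 = 69 \cdot 2 = 138$)
$O{\left(Z,b \right)} = 2 b$
$\left(v + O{\left(-125,7 \left(1 + \left(-4 + 3\right)\right) \right)}\right) - 901 = \left(138 + 2 \cdot 7 \left(1 + \left(-4 + 3\right)\right)\right) - 901 = \left(138 + 2 \cdot 7 \left(1 - 1\right)\right) - 901 = \left(138 + 2 \cdot 7 \cdot 0\right) - 901 = \left(138 + 2 \cdot 0\right) - 901 = \left(138 + 0\right) - 901 = 138 - 901 = -763$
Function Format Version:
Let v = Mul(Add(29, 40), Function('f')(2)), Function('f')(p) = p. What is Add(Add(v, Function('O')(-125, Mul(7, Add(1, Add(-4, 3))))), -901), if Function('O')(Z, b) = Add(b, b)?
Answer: -763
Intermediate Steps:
v = 138 (v = Mul(Add(29, 40), 2) = Mul(69, 2) = 138)
Function('O')(Z, b) = Mul(2, b)
Add(Add(v, Function('O')(-125, Mul(7, Add(1, Add(-4, 3))))), -901) = Add(Add(138, Mul(2, Mul(7, Add(1, Add(-4, 3))))), -901) = Add(Add(138, Mul(2, Mul(7, Add(1, -1)))), -901) = Add(Add(138, Mul(2, Mul(7, 0))), -901) = Add(Add(138, Mul(2, 0)), -901) = Add(Add(138, 0), -901) = Add(138, -901) = -763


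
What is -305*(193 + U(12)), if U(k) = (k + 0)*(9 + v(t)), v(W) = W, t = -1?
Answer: -88145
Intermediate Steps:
U(k) = 8*k (U(k) = (k + 0)*(9 - 1) = k*8 = 8*k)
-305*(193 + U(12)) = -305*(193 + 8*12) = -305*(193 + 96) = -305*289 = -88145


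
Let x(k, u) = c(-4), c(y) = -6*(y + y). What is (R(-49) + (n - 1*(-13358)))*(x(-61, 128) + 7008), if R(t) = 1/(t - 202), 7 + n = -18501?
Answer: -9120945456/251 ≈ -3.6338e+7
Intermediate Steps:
n = -18508 (n = -7 - 18501 = -18508)
c(y) = -12*y
x(k, u) = 48 (x(k, u) = -12*(-4) = 48)
R(t) = 1/(-202 + t)
(R(-49) + (n - 1*(-13358)))*(x(-61, 128) + 7008) = (1/(-202 - 49) + (-18508 - 1*(-13358)))*(48 + 7008) = (1/(-251) + (-18508 + 13358))*7056 = (-1/251 - 5150)*7056 = -1292651/251*7056 = -9120945456/251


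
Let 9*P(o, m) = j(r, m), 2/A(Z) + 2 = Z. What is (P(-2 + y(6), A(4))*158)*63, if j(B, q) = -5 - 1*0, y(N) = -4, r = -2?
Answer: -5530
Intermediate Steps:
A(Z) = 2/(-2 + Z)
j(B, q) = -5 (j(B, q) = -5 + 0 = -5)
P(o, m) = -5/9 (P(o, m) = (1/9)*(-5) = -5/9)
(P(-2 + y(6), A(4))*158)*63 = -5/9*158*63 = -790/9*63 = -5530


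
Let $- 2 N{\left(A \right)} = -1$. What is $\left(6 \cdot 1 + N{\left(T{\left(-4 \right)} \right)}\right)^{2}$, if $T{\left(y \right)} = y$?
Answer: $\frac{169}{4} \approx 42.25$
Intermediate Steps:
$N{\left(A \right)} = \frac{1}{2}$ ($N{\left(A \right)} = \left(- \frac{1}{2}\right) \left(-1\right) = \frac{1}{2}$)
$\left(6 \cdot 1 + N{\left(T{\left(-4 \right)} \right)}\right)^{2} = \left(6 \cdot 1 + \frac{1}{2}\right)^{2} = \left(6 + \frac{1}{2}\right)^{2} = \left(\frac{13}{2}\right)^{2} = \frac{169}{4}$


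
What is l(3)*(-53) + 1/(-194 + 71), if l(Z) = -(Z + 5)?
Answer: 52151/123 ≈ 423.99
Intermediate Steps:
l(Z) = -5 - Z (l(Z) = -(5 + Z) = -5 - Z)
l(3)*(-53) + 1/(-194 + 71) = (-5 - 1*3)*(-53) + 1/(-194 + 71) = (-5 - 3)*(-53) + 1/(-123) = -8*(-53) - 1/123 = 424 - 1/123 = 52151/123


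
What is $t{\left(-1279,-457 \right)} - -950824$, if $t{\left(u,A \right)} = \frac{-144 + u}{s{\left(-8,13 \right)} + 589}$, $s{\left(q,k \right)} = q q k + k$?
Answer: $\frac{1363480193}{1434} \approx 9.5082 \cdot 10^{5}$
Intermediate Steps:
$s{\left(q,k \right)} = k + k q^{2}$ ($s{\left(q,k \right)} = q^{2} k + k = k q^{2} + k = k + k q^{2}$)
$t{\left(u,A \right)} = - \frac{24}{239} + \frac{u}{1434}$ ($t{\left(u,A \right)} = \frac{-144 + u}{13 \left(1 + \left(-8\right)^{2}\right) + 589} = \frac{-144 + u}{13 \left(1 + 64\right) + 589} = \frac{-144 + u}{13 \cdot 65 + 589} = \frac{-144 + u}{845 + 589} = \frac{-144 + u}{1434} = \left(-144 + u\right) \frac{1}{1434} = - \frac{24}{239} + \frac{u}{1434}$)
$t{\left(-1279,-457 \right)} - -950824 = \left(- \frac{24}{239} + \frac{1}{1434} \left(-1279\right)\right) - -950824 = \left(- \frac{24}{239} - \frac{1279}{1434}\right) + \left(-747862 + 1698686\right) = - \frac{1423}{1434} + 950824 = \frac{1363480193}{1434}$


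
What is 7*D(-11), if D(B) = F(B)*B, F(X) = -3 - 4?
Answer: 539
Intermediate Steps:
F(X) = -7
D(B) = -7*B
7*D(-11) = 7*(-7*(-11)) = 7*77 = 539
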